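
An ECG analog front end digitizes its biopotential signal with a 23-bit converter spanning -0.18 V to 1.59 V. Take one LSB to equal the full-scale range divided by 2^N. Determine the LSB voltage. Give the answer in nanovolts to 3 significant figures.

Span: 1.59 V − (-0.18 V) = 1.77 V.
Number of codes = 2^23 = 8388608.
LSB = 1.77 V / 2^23 = 211 nV.

211 nV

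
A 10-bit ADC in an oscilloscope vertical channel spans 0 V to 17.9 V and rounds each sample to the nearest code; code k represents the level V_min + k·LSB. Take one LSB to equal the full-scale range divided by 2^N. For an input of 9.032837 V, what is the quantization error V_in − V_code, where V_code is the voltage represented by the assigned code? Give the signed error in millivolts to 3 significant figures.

−4.57 mV

Span = 17.9 V. LSB = 17.9 V / 2^10 ≈ 17.48 mV.
Position in LSBs: (9.032837 − (0)) × 1024/17.9 = 516.7388; rounding gives k = 517.
Reconstructed level: 0 + 517 × 17.9/1024 V = 9.037402344 V.
e = 9.032837 − (9.037402344) = −4.57 mV.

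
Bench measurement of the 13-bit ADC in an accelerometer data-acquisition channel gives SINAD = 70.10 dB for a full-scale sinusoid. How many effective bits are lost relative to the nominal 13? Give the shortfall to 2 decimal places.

N_eff = (70.10 − 1.76)/6.02 = 11.3522 bits.
Lost resolution: 13 − 11.3522 = 1.6478 bits.

1.65 bits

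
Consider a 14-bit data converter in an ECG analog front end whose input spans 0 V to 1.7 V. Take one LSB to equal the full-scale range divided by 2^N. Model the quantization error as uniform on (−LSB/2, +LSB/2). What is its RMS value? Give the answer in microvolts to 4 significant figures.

29.95 µV

Span = 1.7 V.
LSB = 1.7 V ÷ 2^14 = 1.7/16384 V = 103.760 µV.
σ_q = LSB/√12 = 103.760 µV/3.4641 = 29.95 µV.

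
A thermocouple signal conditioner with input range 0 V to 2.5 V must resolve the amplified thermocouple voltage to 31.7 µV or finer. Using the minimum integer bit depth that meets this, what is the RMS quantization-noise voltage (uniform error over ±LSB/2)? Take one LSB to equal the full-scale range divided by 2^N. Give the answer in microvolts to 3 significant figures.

5.51 µV

Span = 2.5 V.
Levels needed ≥ 2.5/31.7 µV = 78860. 2^17 = 131072 suffices, so N_min = 17.
LSB = 2.5 V ÷ 2^17 = 2.5/131072 V = 19.073 µV.
σ_q = LSB/√12 = 19.073 µV/3.4641 = 5.51 µV.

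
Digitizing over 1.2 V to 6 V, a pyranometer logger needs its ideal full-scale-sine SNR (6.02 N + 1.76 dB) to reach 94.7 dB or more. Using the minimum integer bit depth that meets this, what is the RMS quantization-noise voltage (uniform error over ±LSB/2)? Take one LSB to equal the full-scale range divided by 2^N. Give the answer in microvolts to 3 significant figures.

Span: 6 V − (1.2 V) = 4.8 V.
Solving 6.02 N ≥ 94.7 − 1.76: N ≥ 15.439. Round up → N = 16.
LSB = 4.8 V / 2^16 = 73.242 µV.
V_rms = LSB/√12 = 21.1 µV.

21.1 µV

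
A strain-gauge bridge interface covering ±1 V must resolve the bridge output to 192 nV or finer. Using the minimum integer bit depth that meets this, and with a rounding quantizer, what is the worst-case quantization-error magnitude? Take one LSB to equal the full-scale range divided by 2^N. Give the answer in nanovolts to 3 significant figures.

The full-scale span is 1 − (-1) = 2 V.
Required number of levels: 2/192 nV = 1.0417e7; smallest N with 2^N ≥ that is 24.
LSB = 2 V ÷ 2^24 = 2/16777216 V = 119.21 nV.
Half an LSB is 59.6 nV.

59.6 nV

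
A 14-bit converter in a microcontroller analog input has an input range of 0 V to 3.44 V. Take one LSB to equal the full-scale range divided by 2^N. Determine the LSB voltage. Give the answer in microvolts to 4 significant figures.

V_FS = 3.44 V.
Number of codes = 2^14 = 16384.
LSB = 3.44 V / 2^14 = 210.0 µV.

210.0 µV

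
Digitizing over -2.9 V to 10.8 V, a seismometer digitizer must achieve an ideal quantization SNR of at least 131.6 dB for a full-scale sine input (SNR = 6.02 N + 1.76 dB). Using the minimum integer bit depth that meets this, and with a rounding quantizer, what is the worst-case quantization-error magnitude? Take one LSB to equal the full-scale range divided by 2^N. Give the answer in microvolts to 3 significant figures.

1.63 µV

Full-scale range = 10.8 V − (-2.9 V) = 13.7 V.
Solving 6.02 N ≥ 131.6 − 1.76: N ≥ 21.568. Round up → N = 22.
One LSB is 13.7 V / 4194304 = 3.2663 µV.
|e|_max = LSB/2 = 1.63 µV.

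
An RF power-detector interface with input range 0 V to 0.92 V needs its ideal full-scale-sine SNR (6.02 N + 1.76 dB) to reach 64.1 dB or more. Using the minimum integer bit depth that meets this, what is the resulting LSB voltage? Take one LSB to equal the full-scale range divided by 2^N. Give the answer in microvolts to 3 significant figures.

Range is 0.92 V.
6.02 N + 1.76 ≥ 64.1 gives N ≥ 10.355, so the minimum integer is 11.
LSB = 0.92 V / 2^11 = 449 µV.

449 µV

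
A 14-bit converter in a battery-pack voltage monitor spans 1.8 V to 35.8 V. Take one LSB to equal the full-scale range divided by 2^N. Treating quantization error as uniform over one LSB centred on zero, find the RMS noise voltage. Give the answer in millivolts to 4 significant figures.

0.5991 mV

Range = 35.8 − (1.8) = 34 V.
LSB = 34 V / 2^14 = 2.07520 mV.
For a uniform distribution on [−LSB/2, +LSB/2], V_rms = LSB/√12 = 2.07520 mV/3.4641 = 0.5991 mV.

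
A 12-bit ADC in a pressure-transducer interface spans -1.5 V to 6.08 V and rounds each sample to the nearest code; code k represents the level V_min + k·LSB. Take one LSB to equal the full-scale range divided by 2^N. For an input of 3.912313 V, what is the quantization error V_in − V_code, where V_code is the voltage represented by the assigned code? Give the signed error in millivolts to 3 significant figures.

Range = 6.08 − (-1.5) = 7.58 V. LSB = 7.58 V / 2^12 ≈ 1.851 mV.
Position in LSBs: (3.912313 − (-1.5)) × 4096/7.58 = 2924.6483; rounding gives k = 2925.
Reconstructed level: -1.5 + 2925 × 7.58/4096 V = 3.912963867 V.
e = 3.912313 − (3.912963867) = −0.651 mV.

−0.651 mV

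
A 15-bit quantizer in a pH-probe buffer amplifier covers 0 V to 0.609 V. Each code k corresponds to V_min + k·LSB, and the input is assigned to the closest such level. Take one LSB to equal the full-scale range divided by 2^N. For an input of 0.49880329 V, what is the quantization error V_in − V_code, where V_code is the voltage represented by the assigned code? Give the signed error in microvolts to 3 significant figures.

−5.03 µV

V_FS = 0.609 V. LSB = 0.609 V / 2^15 ≈ 18.59 µV.
(V_in − V_min)/LSB = (0.49880329 − (0)) × 32768/0.609 = 26838.7294 → nearest code k = 26839.
V_code = V_min + k × range/2^15 = 0 + 26839 × 0.609/32768 = 0.49880831909 V.
e = 0.49880329 − (0.49880831909) = −5.03 µV.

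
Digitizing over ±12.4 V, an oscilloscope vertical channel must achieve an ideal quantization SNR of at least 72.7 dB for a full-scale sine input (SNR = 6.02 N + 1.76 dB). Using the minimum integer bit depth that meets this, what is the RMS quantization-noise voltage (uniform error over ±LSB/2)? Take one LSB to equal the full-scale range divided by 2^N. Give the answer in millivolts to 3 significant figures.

1.75 mV

Full-scale range = 12.4 V − (-12.4 V) = 24.8 V.
Required N = ⌈(72.7 − 1.76)/6.02⌉ = ⌈11.784⌉ = 12.
One LSB is 24.8 V / 4096 = 6.0547 mV.
V_rms = LSB/√12 = 1.75 mV.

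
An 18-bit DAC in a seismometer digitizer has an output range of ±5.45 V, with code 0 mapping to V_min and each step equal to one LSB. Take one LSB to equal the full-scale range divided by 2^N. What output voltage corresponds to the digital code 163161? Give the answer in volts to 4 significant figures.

1.334 V

The full-scale span is 5.45 − (-5.45) = 10.9 V. LSB = 10.9 V / 2^18.
V_out = V_min + code × LSB = -5.45 V + 163161 × 10.9 V / 262144
      = -5.45 + 6.78427 = 1.33427 V.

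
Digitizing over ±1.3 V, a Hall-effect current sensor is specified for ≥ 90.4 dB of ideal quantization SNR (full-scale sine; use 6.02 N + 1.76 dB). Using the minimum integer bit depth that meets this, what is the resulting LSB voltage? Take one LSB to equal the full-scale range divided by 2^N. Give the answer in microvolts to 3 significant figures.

79.3 µV

Range = 1.3 − (-1.3) = 2.6 V.
6.02 N + 1.76 ≥ 90.4 gives N ≥ 14.724, so the minimum integer is 15.
LSB = 2.6 V / 2^15 = 79.3 µV.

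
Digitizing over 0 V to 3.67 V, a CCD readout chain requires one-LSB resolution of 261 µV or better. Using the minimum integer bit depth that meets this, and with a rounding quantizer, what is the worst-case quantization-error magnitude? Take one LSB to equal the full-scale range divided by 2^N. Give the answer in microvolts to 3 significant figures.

112 µV

V_FS = 3.67 V.
Levels needed ≥ 3.67/261 µV = 14060. 2^14 = 16384 suffices, so N_min = 14.
Step size = 3.67/16384 V = 224.00 µV.
Half an LSB is 112 µV.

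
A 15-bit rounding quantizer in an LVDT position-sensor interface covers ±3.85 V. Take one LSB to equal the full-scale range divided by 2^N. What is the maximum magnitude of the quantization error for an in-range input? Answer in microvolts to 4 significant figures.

117.5 µV

Span: 3.85 V − (-3.85 V) = 7.7 V.
One LSB is 7.7 V / 32768 = 234.985 µV.
A rounding quantizer has |error| ≤ LSB/2 = 117.5 µV.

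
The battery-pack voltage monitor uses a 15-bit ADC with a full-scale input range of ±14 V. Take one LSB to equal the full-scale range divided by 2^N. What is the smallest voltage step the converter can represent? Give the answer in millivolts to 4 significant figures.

The full-scale span is 14 − (-14) = 28 V.
Number of codes = 2^15 = 32768.
LSB = 28 V / 2^15 = 0.8545 mV.

0.8545 mV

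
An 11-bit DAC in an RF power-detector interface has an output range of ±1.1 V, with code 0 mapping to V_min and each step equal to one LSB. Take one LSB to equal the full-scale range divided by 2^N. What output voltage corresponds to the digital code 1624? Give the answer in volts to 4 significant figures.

0.6445 V

Full-scale range = 1.1 V − (-1.1 V) = 2.2 V. LSB = 2.2 V / 2^11.
Output = V_min + (1624/2048) × range = -1.1 + 0.792969 × 2.2 V
      = -1.1 + 1.74453 = 0.644531 V.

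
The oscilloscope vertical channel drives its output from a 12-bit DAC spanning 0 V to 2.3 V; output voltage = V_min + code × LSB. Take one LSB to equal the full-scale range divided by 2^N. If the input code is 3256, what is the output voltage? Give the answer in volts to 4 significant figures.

1.828 V

Range is 2.3 V. LSB = 2.3 V / 2^12.
V_out = V_min + code × LSB = 0 V + 3256 × 2.3 V / 4096
      = 0 V + 1.82832 V = 1.82832 V.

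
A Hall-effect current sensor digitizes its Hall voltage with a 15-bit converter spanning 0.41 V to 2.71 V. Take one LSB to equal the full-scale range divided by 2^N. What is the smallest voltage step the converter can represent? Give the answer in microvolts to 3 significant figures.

Full-scale range = 2.71 V − (0.41 V) = 2.3 V.
There are 2^15 = 32768 steps.
One LSB is 2.3 V / 32768 = 70.2 µV.

70.2 µV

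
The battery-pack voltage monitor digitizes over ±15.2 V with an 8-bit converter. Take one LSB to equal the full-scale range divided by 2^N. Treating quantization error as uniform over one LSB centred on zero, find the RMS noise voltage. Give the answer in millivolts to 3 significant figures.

34.3 mV

Full-scale range = 15.2 V − (-15.2 V) = 30.4 V.
LSB = 30.4 V ÷ 2^8 = 30.4/256 V = 118.75 mV.
V_rms = LSB/√12 = 118.75 mV / √12 = 34.3 mV.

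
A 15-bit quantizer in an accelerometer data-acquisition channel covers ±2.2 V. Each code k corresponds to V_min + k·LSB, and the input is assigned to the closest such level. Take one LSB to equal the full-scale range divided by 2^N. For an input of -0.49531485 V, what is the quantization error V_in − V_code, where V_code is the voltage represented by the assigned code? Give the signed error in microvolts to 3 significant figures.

+34.3 µV

Range = 2.2 − (-2.2) = 4.4 V. LSB = 4.4 V / 2^15 ≈ 134.3 µV.
(-0.49531485 − (-2.2)) / LSB = 1.70468515 × 32768/4.4 = 12695.2552. Nearest integer: k = 12695.
V_code = V_min + k × range/2^15 = -2.2 + 12695 × 4.4/32768 = -0.49534912109 V.
Error = V_in − V_code = -0.49531485 − (-0.49534912109) = +34.3 µV.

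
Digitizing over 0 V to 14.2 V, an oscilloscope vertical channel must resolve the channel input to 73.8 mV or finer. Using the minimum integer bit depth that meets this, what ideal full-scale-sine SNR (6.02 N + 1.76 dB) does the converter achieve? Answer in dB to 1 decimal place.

49.9 dB

V_FS = 14.2 V.
Need 2^N ≥ 14.2 V / 73.8 mV = 192.4 → N_min = 8.
6.02(8) + 1.76 = 49.92 dB.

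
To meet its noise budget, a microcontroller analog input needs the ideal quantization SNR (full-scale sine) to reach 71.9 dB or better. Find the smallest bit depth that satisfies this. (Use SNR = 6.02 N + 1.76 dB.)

12 bits

Required N = ⌈(71.9 − 1.76)/6.02⌉ = ⌈11.651⌉ = 12.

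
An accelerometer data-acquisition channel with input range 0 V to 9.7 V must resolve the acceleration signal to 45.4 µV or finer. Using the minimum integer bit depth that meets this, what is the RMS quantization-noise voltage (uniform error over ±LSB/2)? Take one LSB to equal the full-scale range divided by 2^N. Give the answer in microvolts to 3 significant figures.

10.7 µV

Full-scale range = 9.7 V.
9.7 V / 45.4 µV = 213700. Since 2^17 = 131072 and 2^18 = 262144, N = 18.
LSB = 9.7 V ÷ 2^18 = 9.7/262144 V = 37.003 µV.
V_rms = LSB/√12 = 10.7 µV.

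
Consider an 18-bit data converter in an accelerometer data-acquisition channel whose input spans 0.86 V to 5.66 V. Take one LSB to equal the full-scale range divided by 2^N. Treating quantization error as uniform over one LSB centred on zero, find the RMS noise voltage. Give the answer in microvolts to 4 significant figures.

5.286 µV

Range = 5.66 − (0.86) = 4.8 V.
One LSB is 4.8 V / 262144 = 18.3105 µV.
V_rms = LSB/√12 = 18.3105 µV / √12 = 5.286 µV.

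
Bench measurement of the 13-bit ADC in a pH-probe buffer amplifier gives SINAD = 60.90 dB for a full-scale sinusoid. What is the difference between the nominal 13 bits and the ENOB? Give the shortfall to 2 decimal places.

N_eff = (60.90 − 1.76)/6.02 = 9.8239 bits.
13 − 9.8239 = 3.18 bits below nominal.

3.18 bits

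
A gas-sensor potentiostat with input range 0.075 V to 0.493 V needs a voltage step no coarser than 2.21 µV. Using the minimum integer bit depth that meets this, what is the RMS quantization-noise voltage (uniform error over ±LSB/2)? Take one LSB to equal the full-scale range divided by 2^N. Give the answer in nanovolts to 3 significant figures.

Span: 0.493 V − (0.075 V) = 0.418 V.
Required number of levels: 0.418/2.21 µV = 189140; smallest N with 2^N ≥ that is 18.
LSB = 0.418 V ÷ 2^18 = 0.418/262144 V = 1.5945 µV.
V_rms = LSB/√12 = 460 nV.

460 nV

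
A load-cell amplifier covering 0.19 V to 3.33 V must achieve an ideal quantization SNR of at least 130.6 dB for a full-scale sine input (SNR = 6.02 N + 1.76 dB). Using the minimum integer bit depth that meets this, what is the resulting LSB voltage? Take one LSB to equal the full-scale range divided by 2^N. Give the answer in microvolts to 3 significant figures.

0.749 µV

Range = 3.33 − (0.19) = 3.14 V.
Solving 6.02 N ≥ 130.6 − 1.76: N ≥ 21.402. Round up → N = 22.
Step size = 3.14/4194304 V = 0.749 µV.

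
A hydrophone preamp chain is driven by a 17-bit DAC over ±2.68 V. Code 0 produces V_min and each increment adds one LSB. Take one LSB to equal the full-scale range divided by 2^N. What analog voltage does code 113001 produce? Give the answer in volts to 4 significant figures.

Full-scale range = 2.68 V − (-2.68 V) = 5.36 V. LSB = 5.36 V / 2^17.
Output = V_min + (113001/131072) × range = -2.68 + 0.862129 × 5.36 V
      = -2.68 + 4.62101 = 1.94101 V.

1.941 V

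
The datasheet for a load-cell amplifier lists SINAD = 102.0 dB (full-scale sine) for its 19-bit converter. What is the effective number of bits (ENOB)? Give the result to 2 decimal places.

16.65 bits

ENOB = (SINAD − 1.76) / 6.02 = (102.0 − 1.76) / 6.02 = 100.24 / 6.02 = 16.6512.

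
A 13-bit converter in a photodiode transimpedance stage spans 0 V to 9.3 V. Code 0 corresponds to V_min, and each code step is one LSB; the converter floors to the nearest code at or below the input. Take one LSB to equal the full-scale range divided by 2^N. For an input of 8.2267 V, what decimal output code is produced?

Full-scale range = 9.3 V. LSB = 9.3 V / 2^13 ≈ 1.135 mV.
V_in − V_min = 8.2267 − (0) = 8.2267 V.
Divide by LSB: 8.2267 × 8192/9.3 = 7246.5727.
Truncating gives code 7246.

7246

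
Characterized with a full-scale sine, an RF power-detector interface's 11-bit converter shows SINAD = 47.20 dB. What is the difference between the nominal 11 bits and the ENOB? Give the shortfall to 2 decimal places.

N_eff = (47.20 − 1.76)/6.02 = 7.5482 bits.
Shortfall = 11 − 7.5482 = 3.4518 bits.

3.45 bits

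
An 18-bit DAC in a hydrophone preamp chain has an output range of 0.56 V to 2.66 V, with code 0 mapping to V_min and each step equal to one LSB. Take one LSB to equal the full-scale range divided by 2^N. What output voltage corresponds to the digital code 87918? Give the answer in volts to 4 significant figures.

1.264 V

Range = 2.66 − (0.56) = 2.1 V. LSB = 2.1 V / 2^18.
V_out = V_min + code × LSB = 0.56 V + 87918 × 2.1 V / 262144
      = 0.56 V + 0.704299 V = 1.26430 V.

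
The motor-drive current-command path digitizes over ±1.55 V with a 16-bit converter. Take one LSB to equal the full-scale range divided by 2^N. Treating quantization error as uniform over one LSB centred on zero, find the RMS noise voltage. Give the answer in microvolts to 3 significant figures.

13.7 µV

Range = 1.55 − (-1.55) = 3.1 V.
LSB = 3.1 V ÷ 2^16 = 3.1/65536 V = 47.302 µV.
σ_q = LSB/√12 = 47.302 µV/3.4641 = 13.7 µV.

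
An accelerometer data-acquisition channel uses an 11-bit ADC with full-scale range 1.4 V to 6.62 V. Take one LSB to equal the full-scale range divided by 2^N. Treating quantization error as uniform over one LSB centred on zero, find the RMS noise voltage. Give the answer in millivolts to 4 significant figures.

0.7358 mV

Range = 6.62 − (1.4) = 5.22 V.
Step size = 5.22/2048 V = 2.54883 mV.
σ_q = LSB/√12 = 2.54883 mV/3.4641 = 0.7358 mV.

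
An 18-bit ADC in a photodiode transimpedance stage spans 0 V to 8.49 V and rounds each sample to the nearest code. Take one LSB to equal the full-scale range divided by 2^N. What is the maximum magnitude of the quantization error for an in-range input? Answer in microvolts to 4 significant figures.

16.19 µV

Span = 8.49 V.
One LSB is 8.49 V / 262144 = 32.3868 µV.
A rounding quantizer has |error| ≤ LSB/2 = 16.19 µV.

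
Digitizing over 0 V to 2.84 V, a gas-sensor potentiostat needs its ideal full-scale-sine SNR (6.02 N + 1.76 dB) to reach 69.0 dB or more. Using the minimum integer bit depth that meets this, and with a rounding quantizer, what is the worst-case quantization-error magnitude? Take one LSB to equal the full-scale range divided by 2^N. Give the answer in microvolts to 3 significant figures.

347 µV

Range is 2.84 V.
6.02 N + 1.76 ≥ 69.0 gives N ≥ 11.169, so the minimum integer is 12.
Step size = 2.84/4096 V = 0.69336 mV.
|e|_max = LSB/2 = 347 µV.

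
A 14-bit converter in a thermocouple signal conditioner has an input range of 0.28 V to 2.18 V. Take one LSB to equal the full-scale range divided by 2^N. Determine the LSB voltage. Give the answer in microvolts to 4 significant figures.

Span: 2.18 V − (0.28 V) = 1.9 V.
2^14 = 16384 levels.
LSB = 1.9 V ÷ 2^14 = 1.9/16384 V = 116.0 µV.

116.0 µV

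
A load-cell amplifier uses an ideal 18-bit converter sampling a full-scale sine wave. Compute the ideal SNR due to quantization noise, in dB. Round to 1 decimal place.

110.1 dB

6.02(18) + 1.76 = 108.36 + 1.76 = 110.12 dB.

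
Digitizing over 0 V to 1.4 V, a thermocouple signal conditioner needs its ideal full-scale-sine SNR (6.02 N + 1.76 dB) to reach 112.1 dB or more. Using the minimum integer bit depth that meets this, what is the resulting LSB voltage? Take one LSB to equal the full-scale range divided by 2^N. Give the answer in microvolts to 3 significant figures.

2.67 µV

Range is 1.4 V.
Required N = ⌈(112.1 − 1.76)/6.02⌉ = ⌈18.329⌉ = 19.
LSB = 1.4 V ÷ 2^19 = 1.4/524288 V = 2.67 µV.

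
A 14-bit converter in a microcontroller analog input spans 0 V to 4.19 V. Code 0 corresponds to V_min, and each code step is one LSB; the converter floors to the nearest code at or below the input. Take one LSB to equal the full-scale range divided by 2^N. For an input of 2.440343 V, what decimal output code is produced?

9542

Range is 4.19 V. LSB = 4.19 V / 2^14 ≈ 255.7 µV.
code = ⌊(V_in − V_min)/LSB⌋ = ⌊(V_in − V_min) × 2^14 / range⌋
     = ⌊(2.440343 − (0)) × 16384 / 4.19⌋ = ⌊2.440343 × 16384/4.19⌋
     = ⌊9542.382⌋ = 9542.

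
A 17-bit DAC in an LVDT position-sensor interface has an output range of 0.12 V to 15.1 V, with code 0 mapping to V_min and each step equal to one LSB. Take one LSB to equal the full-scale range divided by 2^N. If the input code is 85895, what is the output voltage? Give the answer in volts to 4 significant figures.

9.937 V

The full-scale span is 15.1 − (0.12) = 14.98 V. LSB = 14.98 V / 2^17.
V_out = V_min + code × LSB = 0.12 V + 85895 × 14.98 V / 131072
      = 0.12 V + 9.81680 V = 9.93680 V.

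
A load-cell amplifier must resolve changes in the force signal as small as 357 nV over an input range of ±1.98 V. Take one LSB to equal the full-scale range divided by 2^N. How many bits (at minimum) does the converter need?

Range = 1.98 − (-1.98) = 3.96 V.
Need 2^N ≥ 3.96 V / 357 nV = 1.109e7 → N_min = 24.

24 bits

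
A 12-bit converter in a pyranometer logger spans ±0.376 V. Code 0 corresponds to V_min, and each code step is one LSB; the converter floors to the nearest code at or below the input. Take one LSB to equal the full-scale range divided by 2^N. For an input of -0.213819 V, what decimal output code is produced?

Range = 0.376 − (-0.376) = 0.752 V. LSB = 0.752 V / 2^12 ≈ 183.6 µV.
(V_in − V_min) × 2^12/range = (-0.213819 − (-0.376)) × 4096/0.752 = 883.369.
Floor → code = 883.

883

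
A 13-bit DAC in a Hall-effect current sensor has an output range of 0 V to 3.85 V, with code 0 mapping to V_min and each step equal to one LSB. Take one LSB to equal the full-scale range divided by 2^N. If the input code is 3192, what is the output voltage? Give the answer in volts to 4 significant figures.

Range is 3.85 V. LSB = 3.85 V / 2^13.
Output = V_min + (3192/8192) × range = 0 + 0.389648 × 3.85 V
      = 0 V + 1.50015 V = 1.50015 V.

1.500 V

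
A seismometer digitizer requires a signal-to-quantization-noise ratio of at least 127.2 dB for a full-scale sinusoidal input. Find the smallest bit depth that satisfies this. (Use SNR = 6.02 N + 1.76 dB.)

21 bits

Solving 6.02 N ≥ 127.2 − 1.76: N ≥ 20.837. Round up → N = 21.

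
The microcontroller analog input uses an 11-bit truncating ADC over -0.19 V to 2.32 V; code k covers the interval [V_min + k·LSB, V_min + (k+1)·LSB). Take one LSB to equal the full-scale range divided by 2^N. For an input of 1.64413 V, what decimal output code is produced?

1496

Full-scale range = 2.32 V − (-0.19 V) = 2.51 V. LSB = 2.51 V / 2^11 ≈ 1.226 mV.
code = ⌊(V_in − V_min)/LSB⌋ = ⌊(V_in − V_min) × 2^11 / range⌋
     = ⌊(1.64413 − (-0.19)) × 2048 / 2.51⌋ = ⌊1.83413 × 2048/2.51⌋
     = ⌊1496.533⌋ = 1496.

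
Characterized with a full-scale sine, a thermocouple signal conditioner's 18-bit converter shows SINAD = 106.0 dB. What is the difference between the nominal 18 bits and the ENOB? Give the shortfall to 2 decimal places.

Effective bits = (106.0 − 1.76)/6.02 = 17.3156.
18 − 17.3156 = 0.68 bits below nominal.

0.68 bits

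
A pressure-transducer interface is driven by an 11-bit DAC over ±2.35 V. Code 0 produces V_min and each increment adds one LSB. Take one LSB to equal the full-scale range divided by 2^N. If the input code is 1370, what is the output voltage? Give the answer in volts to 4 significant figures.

0.7940 V

Full-scale range = 2.35 V − (-2.35 V) = 4.7 V. LSB = 4.7 V / 2^11.
V_out = -2.35 + 1370 × (4.7/2048) V
      = -2.35 + 3.14404 = 0.794043 V.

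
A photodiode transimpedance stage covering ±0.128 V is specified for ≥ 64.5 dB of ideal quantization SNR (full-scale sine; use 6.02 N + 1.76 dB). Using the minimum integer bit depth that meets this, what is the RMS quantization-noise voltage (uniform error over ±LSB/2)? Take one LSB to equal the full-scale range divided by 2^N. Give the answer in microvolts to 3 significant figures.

Range = 0.128 − (-0.128) = 0.256 V.
6.02 N + 1.76 ≥ 64.5 gives N ≥ 10.422, so the minimum integer is 11.
One LSB is 0.256 V / 2048 = 125.00 µV.
RMS noise = LSB/√12 = 36.1 µV.

36.1 µV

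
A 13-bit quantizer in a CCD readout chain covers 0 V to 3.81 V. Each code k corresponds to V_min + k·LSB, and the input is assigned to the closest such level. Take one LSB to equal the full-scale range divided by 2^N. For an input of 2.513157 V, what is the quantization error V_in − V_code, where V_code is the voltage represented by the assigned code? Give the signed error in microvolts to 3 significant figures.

−178 µV

Span = 3.81 V. LSB = 3.81 V / 2^13 ≈ 465.1 µV.
Position in LSBs: (2.513157 − (0)) × 8192/3.81 = 5403.6174; rounding gives k = 5404.
V_code = V_min + k × range/2^13 = 0 + 5404 × 3.81/8192 = 2.513334961 V.
e = 2.513157 − (2.513334961) = −178 µV.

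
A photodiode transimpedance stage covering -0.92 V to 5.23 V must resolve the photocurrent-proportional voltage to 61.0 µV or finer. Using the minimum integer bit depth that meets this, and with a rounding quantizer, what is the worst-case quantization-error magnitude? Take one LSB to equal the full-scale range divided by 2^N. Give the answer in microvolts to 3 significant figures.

23.5 µV

Full-scale range = 5.23 V − (-0.92 V) = 6.15 V.
Levels needed ≥ 6.15/61.0 µV = 100800. 2^17 = 131072 suffices, so N_min = 17.
LSB = 6.15 V ÷ 2^17 = 6.15/131072 V = 46.921 µV.
Max error for round-to-nearest is LSB/2 = 23.5 µV.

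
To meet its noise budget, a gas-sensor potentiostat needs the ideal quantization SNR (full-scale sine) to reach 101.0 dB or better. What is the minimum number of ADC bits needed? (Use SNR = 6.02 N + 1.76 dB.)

6.02 N + 1.76 ≥ 101.0 gives N ≥ 16.485, so the minimum integer is 17.

17 bits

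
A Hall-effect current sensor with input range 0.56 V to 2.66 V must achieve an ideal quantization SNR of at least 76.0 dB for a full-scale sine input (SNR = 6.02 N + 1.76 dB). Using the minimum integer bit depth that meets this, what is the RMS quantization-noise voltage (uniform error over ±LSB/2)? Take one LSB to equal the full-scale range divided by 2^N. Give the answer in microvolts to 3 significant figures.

Full-scale range = 2.66 V − (0.56 V) = 2.1 V.
Required N = ⌈(76.0 − 1.76)/6.02⌉ = ⌈12.332⌉ = 13.
LSB = 2.1 V ÷ 2^13 = 2.1/8192 V = 256.35 µV.
σ_q = LSB/√12 = 256.35 µV/3.4641 = 74.0 µV.

74.0 µV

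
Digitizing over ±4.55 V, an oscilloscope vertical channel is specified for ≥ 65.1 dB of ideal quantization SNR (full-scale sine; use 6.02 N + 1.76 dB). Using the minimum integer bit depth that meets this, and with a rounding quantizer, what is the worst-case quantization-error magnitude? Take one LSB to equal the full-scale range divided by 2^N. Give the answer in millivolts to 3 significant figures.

Full-scale range = 4.55 V − (-4.55 V) = 9.1 V.
6.02 N + 1.76 ≥ 65.1 gives N ≥ 10.522, so the minimum integer is 11.
LSB = 9.1 V / 2^11 = 4.4434 mV.
Half an LSB is 2.22 mV.

2.22 mV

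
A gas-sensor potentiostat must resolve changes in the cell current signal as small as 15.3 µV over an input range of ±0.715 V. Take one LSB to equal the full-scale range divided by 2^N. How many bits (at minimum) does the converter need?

Full-scale range = 0.715 V − (-0.715 V) = 1.43 V.
Levels needed ≥ 1.43/15.3 µV = 93460. 2^17 = 131072 suffices, so N_min = 17.

17 bits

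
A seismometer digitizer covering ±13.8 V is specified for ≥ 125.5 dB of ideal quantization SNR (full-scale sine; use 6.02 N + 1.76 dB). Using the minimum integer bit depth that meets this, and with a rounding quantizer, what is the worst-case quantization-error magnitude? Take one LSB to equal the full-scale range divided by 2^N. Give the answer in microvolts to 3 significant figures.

The full-scale span is 13.8 − (-13.8) = 27.6 V.
Solving 6.02 N ≥ 125.5 − 1.76: N ≥ 20.555. Round up → N = 21.
LSB = 27.6 V ÷ 2^21 = 27.6/2097152 V = 13.161 µV.
Max error for round-to-nearest is LSB/2 = 6.58 µV.

6.58 µV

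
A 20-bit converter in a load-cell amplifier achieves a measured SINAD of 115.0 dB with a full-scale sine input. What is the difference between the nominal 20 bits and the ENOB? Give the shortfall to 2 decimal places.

Effective bits = (115.0 − 1.76)/6.02 = 18.8106.
Shortfall = 20 − 18.8106 = 1.1894 bits.

1.19 bits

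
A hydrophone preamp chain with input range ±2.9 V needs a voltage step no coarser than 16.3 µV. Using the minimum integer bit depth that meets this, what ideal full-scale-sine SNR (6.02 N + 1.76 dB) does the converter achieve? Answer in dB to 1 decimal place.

The full-scale span is 2.9 − (-2.9) = 5.8 V.
5.8 V / 16.3 µV = 355800. Since 2^18 = 262144 and 2^19 = 524288, N = 19.
SNR = 6.02 × 19 + 1.76 = 116.14 dB.

116.1 dB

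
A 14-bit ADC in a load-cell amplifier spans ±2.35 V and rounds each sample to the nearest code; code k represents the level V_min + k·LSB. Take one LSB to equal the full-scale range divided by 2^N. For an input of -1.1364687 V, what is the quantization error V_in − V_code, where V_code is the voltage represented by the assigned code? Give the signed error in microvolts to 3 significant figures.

Span: 2.35 V − (-2.35 V) = 4.7 V. LSB = 4.7 V / 2^14 ≈ 286.9 µV.
(-1.1364687 − (-2.35)) / LSB = 1.2135313 × 16384/4.7 = 4230.3185. Nearest integer: k = 4230.
V_code = -2.35 + (4230/16384) × 4.7 = -1.1365600586 V.
Error = V_in − V_code = -1.1364687 − (-1.1365600586) = +91.4 µV.

+91.4 µV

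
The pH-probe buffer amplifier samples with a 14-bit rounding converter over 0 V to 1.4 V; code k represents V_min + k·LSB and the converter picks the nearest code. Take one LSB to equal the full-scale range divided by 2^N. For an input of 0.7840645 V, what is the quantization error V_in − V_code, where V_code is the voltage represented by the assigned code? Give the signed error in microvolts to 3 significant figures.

Range is 1.4 V. LSB = 1.4 V / 2^14 ≈ 85.45 µV.
(0.7840645 − (0)) / LSB = 0.7840645 × 16384/1.4 = 9175.7948. Nearest integer: k = 9176.
Reconstructed level: 0 + 9176 × 1.4/16384 V = 0.78408203125 V.
Error = V_in − V_code = 0.7840645 − (0.78408203125) = −17.5 µV.

−17.5 µV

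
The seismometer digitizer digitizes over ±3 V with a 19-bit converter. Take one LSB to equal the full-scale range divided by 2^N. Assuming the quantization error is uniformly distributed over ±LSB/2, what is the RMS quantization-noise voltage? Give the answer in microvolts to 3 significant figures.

Full-scale range = 3 V − (-3 V) = 6 V.
Step size = 6/524288 V = 11.444 µV.
V_rms = LSB/√12 = 11.444 µV / √12 = 3.30 µV.

3.30 µV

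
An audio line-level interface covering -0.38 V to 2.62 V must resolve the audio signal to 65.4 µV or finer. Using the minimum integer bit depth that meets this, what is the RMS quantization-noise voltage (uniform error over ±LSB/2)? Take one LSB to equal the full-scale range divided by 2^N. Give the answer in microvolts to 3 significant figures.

Span: 2.62 V − (-0.38 V) = 3 V.
Levels needed ≥ 3/65.4 µV = 45870. 2^16 = 65536 suffices, so N_min = 16.
Step size = 3/65536 V = 45.776 µV.
RMS noise = LSB/√12 = 13.2 µV.

13.2 µV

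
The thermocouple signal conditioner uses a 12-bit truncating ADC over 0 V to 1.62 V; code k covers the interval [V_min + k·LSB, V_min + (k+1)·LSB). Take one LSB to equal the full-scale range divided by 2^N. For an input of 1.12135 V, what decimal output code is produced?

Span = 1.62 V. LSB = 1.62 V / 2^12 ≈ 395.5 µV.
code = ⌊(V_in − V_min)/LSB⌋ = ⌊(V_in − V_min) × 2^12 / range⌋
     = ⌊(1.12135 − (0)) × 4096 / 1.62⌋ = ⌊1.12135 × 4096/1.62⌋
     = ⌊2835.216⌋ = 2835.

2835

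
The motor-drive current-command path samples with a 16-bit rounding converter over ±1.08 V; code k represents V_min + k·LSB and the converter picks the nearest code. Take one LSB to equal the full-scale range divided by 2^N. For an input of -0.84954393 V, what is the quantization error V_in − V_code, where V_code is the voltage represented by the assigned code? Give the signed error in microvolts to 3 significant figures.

Span: 1.08 V − (-1.08 V) = 2.16 V. LSB = 2.16 V / 2^16 ≈ 32.96 µV.
Position in LSBs: (-0.84954393 − (-1.08)) × 65536/2.16 = 6992.2079; rounding gives k = 6992.
V_code = -1.08 + (6992/65536) × 2.16 = -0.84955078125 V.
e = -0.84954393 − (-0.84955078125) = +6.85 µV.

+6.85 µV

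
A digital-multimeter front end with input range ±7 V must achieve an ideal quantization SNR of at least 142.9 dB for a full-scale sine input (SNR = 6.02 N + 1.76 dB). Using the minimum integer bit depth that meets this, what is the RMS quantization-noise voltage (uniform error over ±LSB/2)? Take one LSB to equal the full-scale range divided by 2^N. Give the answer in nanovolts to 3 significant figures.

Span: 7 V − (-7 V) = 14 V.
6.02 N + 1.76 ≥ 142.9 gives N ≥ 23.445, so the minimum integer is 24.
LSB = 14 V / 2^24 = 0.83447 µV.
RMS noise = LSB/√12 = 241 nV.

241 nV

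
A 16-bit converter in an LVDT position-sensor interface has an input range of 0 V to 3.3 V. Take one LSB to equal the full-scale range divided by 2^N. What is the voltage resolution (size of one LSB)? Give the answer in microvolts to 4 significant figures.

Range is 3.3 V.
2^16 = 65536 levels.
LSB = 3.3 V / 2^16 = 50.35 µV.

50.35 µV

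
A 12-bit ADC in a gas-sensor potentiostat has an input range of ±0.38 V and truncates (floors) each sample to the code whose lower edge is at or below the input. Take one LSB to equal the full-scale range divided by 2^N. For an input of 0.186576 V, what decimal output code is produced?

3053

Span: 0.38 V − (-0.38 V) = 0.76 V. LSB = 0.76 V / 2^12 ≈ 185.5 µV.
V_in − V_min = 0.186576 − (-0.38) = 0.566576 V.
Divide by LSB: 0.566576 × 4096/0.76 = 3053.5464.
Truncating gives code 3053.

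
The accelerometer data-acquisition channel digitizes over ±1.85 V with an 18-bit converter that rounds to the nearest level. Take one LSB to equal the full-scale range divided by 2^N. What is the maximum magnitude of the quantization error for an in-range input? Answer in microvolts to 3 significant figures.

The full-scale span is 1.85 − (-1.85) = 3.7 V.
LSB = 3.7 V ÷ 2^18 = 3.7/262144 V = 14.114 µV.
Worst-case error for round-to-nearest is half an LSB: 7.06 µV.

7.06 µV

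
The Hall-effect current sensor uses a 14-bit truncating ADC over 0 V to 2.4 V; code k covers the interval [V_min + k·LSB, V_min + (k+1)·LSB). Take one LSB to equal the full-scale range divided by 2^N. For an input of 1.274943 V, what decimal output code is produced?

Span = 2.4 V. LSB = 2.4 V / 2^14 ≈ 146.5 µV.
code = ⌊(V_in − V_min)/LSB⌋ = ⌊(V_in − V_min) × 2^14 / range⌋
     = ⌊(1.274943 − (0)) × 16384 / 2.4⌋ = ⌊1.274943 × 16384/2.4⌋
     = ⌊8703.611⌋ = 8703.

8703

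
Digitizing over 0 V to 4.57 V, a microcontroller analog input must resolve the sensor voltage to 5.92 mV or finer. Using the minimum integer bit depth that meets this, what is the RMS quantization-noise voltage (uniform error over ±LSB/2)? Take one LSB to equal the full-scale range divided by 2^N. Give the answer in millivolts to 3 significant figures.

1.29 mV

Range is 4.57 V.
Required number of levels: 4.57/5.92 mV = 771.96; smallest N with 2^N ≥ that is 10.
Step size = 4.57/1024 V = 4.4629 mV.
V_rms = LSB/√12 = 1.29 mV.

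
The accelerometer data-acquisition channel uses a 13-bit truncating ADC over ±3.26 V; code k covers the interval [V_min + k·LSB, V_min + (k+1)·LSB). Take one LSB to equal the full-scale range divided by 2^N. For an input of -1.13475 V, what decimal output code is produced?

Range = 3.26 − (-3.26) = 6.52 V. LSB = 6.52 V / 2^13 ≈ 0.7959 mV.
code = ⌊(V_in − V_min)/LSB⌋ = ⌊(V_in − V_min) × 2^13 / range⌋
     = ⌊(-1.13475 − (-3.26)) × 8192 / 6.52⌋ = ⌊2.12525 × 8192/6.52⌋
     = ⌊2670.253⌋ = 2670.

2670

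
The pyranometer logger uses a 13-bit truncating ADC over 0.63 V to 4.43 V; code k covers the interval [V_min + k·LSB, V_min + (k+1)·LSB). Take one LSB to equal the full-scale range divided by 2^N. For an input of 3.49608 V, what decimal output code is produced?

6178

The full-scale span is 4.43 − (0.63) = 3.8 V. LSB = 3.8 V / 2^13 ≈ 463.9 µV.
V_in − V_min = 3.49608 − (0.63) = 2.86608 V.
Divide by LSB: 2.86608 × 8192/3.8 = 6178.6651.
Truncating gives code 6178.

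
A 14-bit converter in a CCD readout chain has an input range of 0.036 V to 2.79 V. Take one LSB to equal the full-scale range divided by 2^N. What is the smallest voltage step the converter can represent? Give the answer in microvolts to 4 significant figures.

168.1 µV

The full-scale span is 2.79 − (0.036) = 2.754 V.
Number of codes = 2^14 = 16384.
Step size = 2.754/16384 V = 168.1 µV.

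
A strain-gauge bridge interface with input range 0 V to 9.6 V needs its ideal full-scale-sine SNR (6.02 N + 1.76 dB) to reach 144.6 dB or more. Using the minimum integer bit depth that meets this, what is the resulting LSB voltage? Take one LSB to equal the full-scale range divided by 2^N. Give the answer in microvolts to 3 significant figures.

0.572 µV

Range is 9.6 V.
Required N = ⌈(144.6 − 1.76)/6.02⌉ = ⌈23.728⌉ = 24.
One LSB is 9.6 V / 16777216 = 0.572 µV.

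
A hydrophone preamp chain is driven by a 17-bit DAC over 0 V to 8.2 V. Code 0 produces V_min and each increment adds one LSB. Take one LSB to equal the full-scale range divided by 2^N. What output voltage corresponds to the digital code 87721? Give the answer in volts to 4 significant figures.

Span = 8.2 V. LSB = 8.2 V / 2^17.
V_out = V_min + code × LSB = 0 V + 87721 × 8.2 V / 131072
      = 0 V + 5.48792 V = 5.48792 V.

5.488 V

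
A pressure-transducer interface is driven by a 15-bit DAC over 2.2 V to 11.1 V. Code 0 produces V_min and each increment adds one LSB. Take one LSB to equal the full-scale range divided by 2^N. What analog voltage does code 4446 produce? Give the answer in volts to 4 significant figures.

3.408 V

Range = 11.1 − (2.2) = 8.9 V. LSB = 8.9 V / 2^15.
V_out = V_min + code × LSB = 2.2 V + 4446 × 8.9 V / 32768
      = 2.2 V + 1.20756 V = 3.40756 V.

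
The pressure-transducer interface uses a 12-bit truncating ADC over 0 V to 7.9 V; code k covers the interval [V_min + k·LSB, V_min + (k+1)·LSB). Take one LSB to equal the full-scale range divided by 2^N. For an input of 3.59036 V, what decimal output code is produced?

Range is 7.9 V. LSB = 7.9 V / 2^12 ≈ 1.929 mV.
V_in − V_min = 3.59036 − (0) = 3.59036 V.
Divide by LSB: 3.59036 × 4096/7.9 = 1861.5335.
Truncating gives code 1861.

1861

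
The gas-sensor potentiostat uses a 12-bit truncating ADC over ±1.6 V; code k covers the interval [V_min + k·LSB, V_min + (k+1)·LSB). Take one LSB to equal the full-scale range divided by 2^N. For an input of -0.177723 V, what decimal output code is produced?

1820

The full-scale span is 1.6 − (-1.6) = 3.2 V. LSB = 3.2 V / 2^12 ≈ 0.7812 mV.
code = ⌊(V_in − V_min)/LSB⌋ = ⌊(V_in − V_min) × 2^12 / range⌋
     = ⌊(-0.177723 − (-1.6)) × 4096 / 3.2⌋ = ⌊1.422277 × 4096/3.2⌋
     = ⌊1820.515⌋ = 1820.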